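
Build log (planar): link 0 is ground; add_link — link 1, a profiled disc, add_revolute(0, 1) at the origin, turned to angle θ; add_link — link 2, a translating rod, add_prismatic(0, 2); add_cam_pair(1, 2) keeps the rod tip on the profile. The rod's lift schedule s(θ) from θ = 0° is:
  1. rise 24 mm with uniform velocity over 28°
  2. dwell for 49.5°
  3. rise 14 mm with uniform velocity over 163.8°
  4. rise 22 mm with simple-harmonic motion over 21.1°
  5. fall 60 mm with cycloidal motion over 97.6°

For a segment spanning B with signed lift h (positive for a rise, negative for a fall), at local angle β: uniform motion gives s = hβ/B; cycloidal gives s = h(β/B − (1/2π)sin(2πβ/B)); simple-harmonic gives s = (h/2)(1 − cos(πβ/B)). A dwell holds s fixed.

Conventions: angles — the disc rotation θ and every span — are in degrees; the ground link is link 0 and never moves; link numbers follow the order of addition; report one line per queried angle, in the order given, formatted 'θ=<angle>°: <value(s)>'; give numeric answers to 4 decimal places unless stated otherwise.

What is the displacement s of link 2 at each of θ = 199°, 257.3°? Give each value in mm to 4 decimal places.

seg 1 [0°–28°] uniform, h=24: full span → s += 24 → s = 24.0000
seg 2 [28°–77.5°] dwell: s stays 24.0000
seg 3 [77.5°–241.3°] uniform, h=14: θ=199° here. β=121.5, B=163.8. 14·121.5/163.8 = 10.3846 → s = 34.3846
seg 3 [77.5°–241.3°] uniform, h=14: full span → s += 14 → s = 38.0000
seg 4 [241.3°–262.4°] simple-harmonic, h=22: θ=257.3° here. β=16, B=21.1. 22/2·(1 − cos(π·0.7583)) = 18.9782 → s = 56.9782

θ=199°: 34.3846
θ=257.3°: 56.9782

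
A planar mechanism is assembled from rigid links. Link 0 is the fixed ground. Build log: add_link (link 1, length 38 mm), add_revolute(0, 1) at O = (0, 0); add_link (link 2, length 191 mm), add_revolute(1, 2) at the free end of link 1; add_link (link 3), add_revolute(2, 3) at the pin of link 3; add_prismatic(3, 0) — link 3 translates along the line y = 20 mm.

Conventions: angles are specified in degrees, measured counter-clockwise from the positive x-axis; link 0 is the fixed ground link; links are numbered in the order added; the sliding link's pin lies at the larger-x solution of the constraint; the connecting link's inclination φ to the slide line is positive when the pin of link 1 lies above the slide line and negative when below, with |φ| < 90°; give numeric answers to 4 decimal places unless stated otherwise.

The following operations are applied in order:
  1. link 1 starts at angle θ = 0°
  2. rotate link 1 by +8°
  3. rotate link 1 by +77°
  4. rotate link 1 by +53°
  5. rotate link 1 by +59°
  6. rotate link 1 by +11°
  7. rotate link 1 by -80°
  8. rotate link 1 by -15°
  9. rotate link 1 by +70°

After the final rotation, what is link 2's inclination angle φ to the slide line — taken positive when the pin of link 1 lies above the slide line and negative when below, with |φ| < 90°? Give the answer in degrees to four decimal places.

geometry: r = 38 mm, L = 191 mm, e = 20 mm; θ starts at 0°
rotate link 1 by +8°: θ ← 0° +8° = 8°
rotate link 1 by +77°: θ ← 8° +77° = 85°
rotate link 1 by +53°: θ ← 85° +53° = 138°
rotate link 1 by +59°: θ ← 138° +59° = 197°
rotate link 1 by +11°: θ ← 197° +11° = 208°
rotate link 1 by -80°: θ ← 208° -80° = 128°
rotate link 1 by -15°: θ ← 128° -15° = 113°
rotate link 1 by +70°: θ ← 113° +70° = 183°
h = r sin θ − e = -1.988766 − 20 = -21.988766
sin φ = h / L = -21.988766 / 191 = -0.11512443
φ = arcsin(-0.11512443) = -6.610802°

-6.6108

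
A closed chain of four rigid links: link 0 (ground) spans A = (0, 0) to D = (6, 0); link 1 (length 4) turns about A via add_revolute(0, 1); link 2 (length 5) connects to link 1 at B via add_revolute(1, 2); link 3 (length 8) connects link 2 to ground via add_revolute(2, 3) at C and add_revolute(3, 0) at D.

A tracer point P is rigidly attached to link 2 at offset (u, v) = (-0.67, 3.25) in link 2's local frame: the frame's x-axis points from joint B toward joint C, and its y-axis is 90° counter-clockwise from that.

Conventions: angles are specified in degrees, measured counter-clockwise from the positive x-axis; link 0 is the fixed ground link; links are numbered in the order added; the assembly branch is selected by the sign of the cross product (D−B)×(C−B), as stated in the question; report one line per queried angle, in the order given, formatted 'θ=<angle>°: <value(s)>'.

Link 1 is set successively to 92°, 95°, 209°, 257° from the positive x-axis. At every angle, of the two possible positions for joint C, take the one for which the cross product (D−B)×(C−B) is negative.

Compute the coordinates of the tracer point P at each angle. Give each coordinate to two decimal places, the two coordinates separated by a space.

A=(0,0), D=(6.00,0)
θ=92°: B = A + 4.00·(cos92°, sin92°) = (-0.1396, 3.9976)
θ=92°: |BD| = 7.3263
θ=92°: circle(B,5.00) ∩ circle(D,8.00): a=1.0015, h=4.8987
θ=92°:   candidates: C₊=(3.3726,7.5563) cross=35.889; C₋=(-1.9732,-0.6541) cross=-35.889
θ=92°:   branch - wants cross < 0 → take C=(-1.9732,-0.6541) (cross=-35.889)
θ=92°: ex = (C−B)/|BC| = (-0.3667,-0.9303); ey = (0.9303,-0.3667)
θ=92°: P = B + -0.67·ex + 3.25·ey = (3.1297,3.4290)
θ=95°: B = A + 4.00·(cos95°, sin95°) = (-0.3486, 3.9848)
θ=95°: |BD| = 7.4956
θ=95°: circle(B,5.00) ∩ circle(D,8.00): a=1.1462, h=4.8668
θ=95°:   candidates: C₊=(3.2095,7.4976) cross=36.480; C₋=(-1.9651,-0.7467) cross=-36.480
θ=95°:   branch - wants cross < 0 → take C=(-1.9651,-0.7467) (cross=-36.480)
θ=95°: ex = (C−B)/|BC| = (-0.3233,-0.9463); ey = (0.9463,-0.3233)
θ=95°: P = B + -0.67·ex + 3.25·ey = (2.9435,3.5681)
θ=209°: B = A + 4.00·(cos209°, sin209°) = (-3.4985, -1.9392)
θ=209°: |BD| = 9.6944
θ=209°: circle(B,5.00) ∩ circle(D,8.00): a=2.8357, h=4.1181
θ=209°:   candidates: C₊=(-1.5438,2.6629) cross=39.922; C₋=(0.1037,-5.4068) cross=-39.922
θ=209°:   branch - wants cross < 0 → take C=(0.1037,-5.4068) (cross=-39.922)
θ=209°: ex = (C−B)/|BC| = (0.7204,-0.6935); ey = (0.6935,0.7204)
θ=209°: P = B + -0.67·ex + 3.25·ey = (-1.7272,0.8668)
θ=257°: B = A + 4.00·(cos257°, sin257°) = (-0.8998, -3.8975)
θ=257°: |BD| = 7.9245
θ=257°: circle(B,5.00) ∩ circle(D,8.00): a=1.5015, h=4.7692
θ=257°:   candidates: C₊=(-1.9381,0.9935) cross=37.794; C₋=(2.7532,-7.3115) cross=-37.794
θ=257°:   branch - wants cross < 0 → take C=(2.7532,-7.3115) (cross=-37.794)
θ=257°: ex = (C−B)/|BC| = (0.7306,-0.6828); ey = (0.6828,0.7306)
θ=257°: P = B + -0.67·ex + 3.25·ey = (0.8298,-1.0656)

θ=92°: 3.13 3.43
θ=95°: 2.94 3.57
θ=209°: -1.73 0.87
θ=257°: 0.83 -1.07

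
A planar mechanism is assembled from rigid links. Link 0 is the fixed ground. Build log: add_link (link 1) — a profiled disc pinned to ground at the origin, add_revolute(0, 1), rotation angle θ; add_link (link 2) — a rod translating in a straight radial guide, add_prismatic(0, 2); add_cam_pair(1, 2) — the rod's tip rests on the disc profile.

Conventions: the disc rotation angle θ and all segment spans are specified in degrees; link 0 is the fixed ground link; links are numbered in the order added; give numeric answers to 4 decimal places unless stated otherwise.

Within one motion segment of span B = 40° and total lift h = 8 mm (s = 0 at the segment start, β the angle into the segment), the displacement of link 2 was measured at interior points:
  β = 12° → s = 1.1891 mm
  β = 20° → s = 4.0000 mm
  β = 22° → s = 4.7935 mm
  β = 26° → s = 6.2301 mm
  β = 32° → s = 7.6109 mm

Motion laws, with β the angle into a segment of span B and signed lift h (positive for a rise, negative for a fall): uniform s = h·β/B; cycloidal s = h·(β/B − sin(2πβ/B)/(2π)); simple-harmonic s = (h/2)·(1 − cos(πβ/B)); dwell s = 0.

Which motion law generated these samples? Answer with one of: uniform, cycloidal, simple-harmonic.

candidates at β/B = r: uniform s = h·r (linear in β); cycloidal s = h·(r − sin(2πr)/(2π)); simple-harmonic s = (h/2)(1 − cos(πr))
β=12°: printed 1.1891 | uniform 2.4000, cycloidal 1.1891, simple-harmonic 1.6489
β=20°: printed 4.0000 | uniform 4.0000, cycloidal 4.0000, simple-harmonic 4.0000
β=22°: printed 4.7935 | uniform 4.4000, cycloidal 4.7935, simple-harmonic 4.6257
β=26°: printed 6.2301 | uniform 5.2000, cycloidal 6.2301, simple-harmonic 5.8160
β=32°: printed 7.6109 | uniform 6.4000, cycloidal 7.6109, simple-harmonic 7.2361
only one law matches every sample → cycloidal

cycloidal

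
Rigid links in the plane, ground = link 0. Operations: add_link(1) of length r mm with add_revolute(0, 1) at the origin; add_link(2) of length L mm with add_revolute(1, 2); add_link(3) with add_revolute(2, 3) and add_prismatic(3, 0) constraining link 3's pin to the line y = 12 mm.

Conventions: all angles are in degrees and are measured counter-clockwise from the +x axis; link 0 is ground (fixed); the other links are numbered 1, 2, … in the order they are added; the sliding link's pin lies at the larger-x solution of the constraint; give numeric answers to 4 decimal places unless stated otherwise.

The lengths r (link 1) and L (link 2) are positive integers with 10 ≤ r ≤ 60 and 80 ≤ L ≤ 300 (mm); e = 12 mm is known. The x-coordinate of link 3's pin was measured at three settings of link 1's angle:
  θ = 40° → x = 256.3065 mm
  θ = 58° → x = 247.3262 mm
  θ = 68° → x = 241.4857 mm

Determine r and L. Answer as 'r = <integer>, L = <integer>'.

constraint per measurement: (x − r cos θ)² + (r sin θ − e)² = L²
subtracting the θ₁ and θ₂ equations cancels the r² and L² terms:
r = (x₁² − x₂²) / (2[(x₁cos θ₁ + e sin θ₁) − (x₂cos θ₂ + e sin θ₂)]) = 36.0001 → r = 36
L² = (x₁ − r cos θ₁)² + (r sin θ₁ − e)² = 52441.0172 → L = 229.0000 → L = 229
check at θ₃=68°: x = 241.4857 (printed 241.4857) ✓

r = 36, L = 229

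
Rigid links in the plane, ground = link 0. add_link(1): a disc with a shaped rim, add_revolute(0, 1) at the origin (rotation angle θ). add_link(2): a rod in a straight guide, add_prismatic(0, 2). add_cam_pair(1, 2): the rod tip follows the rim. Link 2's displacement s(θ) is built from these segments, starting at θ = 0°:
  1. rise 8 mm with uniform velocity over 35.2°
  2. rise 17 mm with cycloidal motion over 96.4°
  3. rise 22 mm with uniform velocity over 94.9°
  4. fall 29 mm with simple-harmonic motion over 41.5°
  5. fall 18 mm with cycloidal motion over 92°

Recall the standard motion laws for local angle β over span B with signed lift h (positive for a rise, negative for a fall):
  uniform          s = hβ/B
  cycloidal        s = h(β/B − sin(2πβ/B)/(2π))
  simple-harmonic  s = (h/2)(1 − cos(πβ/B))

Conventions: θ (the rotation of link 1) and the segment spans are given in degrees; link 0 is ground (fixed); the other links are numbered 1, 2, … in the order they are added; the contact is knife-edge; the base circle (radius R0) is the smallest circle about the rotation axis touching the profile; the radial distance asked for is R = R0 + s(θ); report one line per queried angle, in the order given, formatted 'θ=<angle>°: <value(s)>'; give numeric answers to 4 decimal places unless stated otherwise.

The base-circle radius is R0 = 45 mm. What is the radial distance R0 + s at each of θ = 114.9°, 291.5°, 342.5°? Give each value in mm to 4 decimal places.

segment 1 (0° to 35.2°, uniform, h = 8) is passed completely: s = 0.0000 + (8) = 8.0000
θ = 114.9° falls in segment 2 (35.2° to 131.6°, cycloidal, h = 17): β = 114.9 − 35.2 = 79.7°, B = 96.4°; Δs = 17·(0.8268 − sin(2π·0.8268)/(2π)) = 16.4520; s = 8.0000 + 16.4520 = 24.4520
segment 2 (35.2° to 131.6°, cycloidal, h = 17) is passed completely: s = 8.0000 + (17) = 25.0000
segment 3 (131.6° to 226.5°, uniform, h = 22) is passed completely: s = 25.0000 + (22) = 47.0000
segment 4 (226.5° to 268°, simple-harmonic, h = -29) is passed completely: s = 47.0000 + (-29) = 18.0000
θ = 291.5° falls in segment 5 (268° to 360°, cycloidal, h = -18): β = 291.5 − 268 = 23.5°, B = 92°; Δs = -18·(0.2554 − sin(2π·0.2554)/(2π)) = -1.7347; s = 18.0000 − 1.7347 = 16.2653
θ = 342.5° falls in segment 5 (268° to 360°, cycloidal, h = -18): β = 342.5 − 268 = 74.5°, B = 92°; Δs = -18·(0.8098 − sin(2π·0.8098)/(2π)) = -17.2411; s = 18.0000 − 17.2411 = 0.7589
θ=114.9°: R = R0 + s = 45 + 24.4520 = 69.4520
θ=291.5°: R = R0 + s = 45 + 16.2653 = 61.2653
θ=342.5°: R = R0 + s = 45 + 0.7589 = 45.7589

θ=114.9°: 69.4520
θ=291.5°: 61.2653
θ=342.5°: 45.7589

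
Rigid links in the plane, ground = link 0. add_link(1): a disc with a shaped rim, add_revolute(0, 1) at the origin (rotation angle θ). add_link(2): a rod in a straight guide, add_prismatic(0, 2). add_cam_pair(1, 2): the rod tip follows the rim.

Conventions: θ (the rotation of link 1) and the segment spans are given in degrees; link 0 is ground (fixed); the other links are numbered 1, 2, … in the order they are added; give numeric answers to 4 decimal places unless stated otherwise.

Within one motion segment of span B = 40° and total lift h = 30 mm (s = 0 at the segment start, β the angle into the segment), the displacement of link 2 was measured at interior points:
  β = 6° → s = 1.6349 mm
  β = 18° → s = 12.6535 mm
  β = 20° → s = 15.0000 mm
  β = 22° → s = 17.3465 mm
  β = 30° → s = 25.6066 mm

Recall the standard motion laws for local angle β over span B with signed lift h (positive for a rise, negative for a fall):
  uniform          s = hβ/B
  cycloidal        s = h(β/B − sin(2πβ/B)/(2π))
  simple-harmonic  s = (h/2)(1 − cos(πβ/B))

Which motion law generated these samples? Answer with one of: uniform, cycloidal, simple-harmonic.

candidates at β/B = r: uniform s = h·r (linear in β); cycloidal s = h·(r − sin(2πr)/(2π)); simple-harmonic s = (h/2)(1 − cos(πr))
β=6°: printed 1.6349 | uniform 4.5000, cycloidal 0.6372, simple-harmonic 1.6349
β=18°: printed 12.6535 | uniform 13.5000, cycloidal 12.0246, simple-harmonic 12.6535
β=20°: printed 15.0000 | uniform 15.0000, cycloidal 15.0000, simple-harmonic 15.0000
β=22°: printed 17.3465 | uniform 16.5000, cycloidal 17.9754, simple-harmonic 17.3465
β=30°: printed 25.6066 | uniform 22.5000, cycloidal 27.2746, simple-harmonic 25.6066
only one law matches every sample → simple-harmonic

simple-harmonic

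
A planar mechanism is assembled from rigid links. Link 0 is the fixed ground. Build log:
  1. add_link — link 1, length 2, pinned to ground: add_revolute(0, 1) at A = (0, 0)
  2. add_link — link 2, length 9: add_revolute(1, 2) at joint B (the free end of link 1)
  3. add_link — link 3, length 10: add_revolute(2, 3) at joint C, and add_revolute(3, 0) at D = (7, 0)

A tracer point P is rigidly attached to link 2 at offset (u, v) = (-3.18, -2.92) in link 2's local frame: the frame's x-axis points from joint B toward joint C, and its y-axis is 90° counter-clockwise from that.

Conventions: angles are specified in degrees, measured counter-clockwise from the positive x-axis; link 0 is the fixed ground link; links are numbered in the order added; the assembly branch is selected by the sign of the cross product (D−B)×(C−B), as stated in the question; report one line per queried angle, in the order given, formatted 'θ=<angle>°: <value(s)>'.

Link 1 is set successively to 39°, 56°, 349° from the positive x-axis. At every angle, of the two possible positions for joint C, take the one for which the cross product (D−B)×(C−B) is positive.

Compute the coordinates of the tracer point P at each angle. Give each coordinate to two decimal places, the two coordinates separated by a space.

A=(0,0), D=(7.00,0)
θ=39°: B = A + 2.00·(cos39°, sin39°) = (1.5543, 1.2586)
θ=39°: |BD| = 5.5893
θ=39°: circle(B,9.00) ∩ circle(D,10.00): a=1.0949, h=8.9331
θ=39°:   candidates: C₊=(4.6328,9.7158) cross=49.930; C₋=(0.6095,-7.6916) cross=-49.930
θ=39°:   branch + wants cross > 0 → take C=(4.6328,9.7158) (cross=49.930)
θ=39°: ex = (C−B)/|BC| = (0.3421,0.9397); ey = (-0.9397,0.3421)
θ=39°: P = B + -3.18·ex + -2.92·ey = (3.2104,-2.7283)
θ=56°: B = A + 2.00·(cos56°, sin56°) = (1.1184, 1.6581)
θ=56°: |BD| = 6.1109
θ=56°: circle(B,9.00) ∩ circle(D,10.00): a=1.5008, h=8.8740
θ=56°:   candidates: C₊=(4.9707,9.7919) cross=54.228; C₋=(0.1551,-7.2902) cross=-54.228
θ=56°:   branch + wants cross > 0 → take C=(4.9707,9.7919) (cross=54.228)
θ=56°: ex = (C−B)/|BC| = (0.4280,0.9038); ey = (-0.9038,0.4280)
θ=56°: P = B + -3.18·ex + -2.92·ey = (2.3962,-2.4658)
θ=349°: B = A + 2.00·(cos349°, sin349°) = (1.9633, -0.3816)
θ=349°: |BD| = 5.0512
θ=349°: circle(B,9.00) ∩ circle(D,10.00): a=0.6448, h=8.9769
θ=349°:   candidates: C₊=(1.9280,8.6183) cross=45.344; C₋=(3.2845,-9.2841) cross=-45.344
θ=349°:   branch + wants cross > 0 → take C=(1.9280,8.6183) (cross=45.344)
θ=349°: ex = (C−B)/|BC| = (-0.0039,1.0000); ey = (-1.0000,-0.0039)
θ=349°: P = B + -3.18·ex + -2.92·ey = (4.8957,-3.5502)

θ=39°: 3.21 -2.73
θ=56°: 2.40 -2.47
θ=349°: 4.90 -3.55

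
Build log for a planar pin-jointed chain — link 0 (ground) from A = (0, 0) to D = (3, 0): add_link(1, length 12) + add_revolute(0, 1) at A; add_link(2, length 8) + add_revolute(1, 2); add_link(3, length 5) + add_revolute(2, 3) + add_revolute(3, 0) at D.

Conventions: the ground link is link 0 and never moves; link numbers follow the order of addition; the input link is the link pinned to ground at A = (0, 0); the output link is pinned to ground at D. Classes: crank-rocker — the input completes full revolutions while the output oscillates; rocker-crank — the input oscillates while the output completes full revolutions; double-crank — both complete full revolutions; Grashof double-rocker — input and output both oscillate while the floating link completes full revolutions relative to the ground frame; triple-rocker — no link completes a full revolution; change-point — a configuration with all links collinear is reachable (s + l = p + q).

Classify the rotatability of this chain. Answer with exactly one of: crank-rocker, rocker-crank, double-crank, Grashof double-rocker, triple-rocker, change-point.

lengths: ground=3, input=12, coupler=8, output=5
sorted: s=3 (shortest), l=12 (longest), p+q=13
s + l = 15 vs p + q = 13
s + l > p + q → non-Grashof → no link fully rotates → triple-rocker

triple-rocker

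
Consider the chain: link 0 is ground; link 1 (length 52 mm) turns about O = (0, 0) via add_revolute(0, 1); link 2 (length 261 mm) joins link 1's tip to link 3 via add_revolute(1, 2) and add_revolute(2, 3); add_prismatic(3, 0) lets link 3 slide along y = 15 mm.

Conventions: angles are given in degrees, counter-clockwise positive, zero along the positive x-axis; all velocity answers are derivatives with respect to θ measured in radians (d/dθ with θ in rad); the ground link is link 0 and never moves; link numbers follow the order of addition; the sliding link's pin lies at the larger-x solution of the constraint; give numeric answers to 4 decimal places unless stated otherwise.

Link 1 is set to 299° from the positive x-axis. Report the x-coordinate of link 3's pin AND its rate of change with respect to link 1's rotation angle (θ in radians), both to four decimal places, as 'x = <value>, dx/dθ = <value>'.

geometry: r = 52 mm, L = 261 mm, e = 15 mm
crank pin P = (r cos θ, r sin θ) = (25.210100, -45.480225)
h = r sin θ − e = -45.480225 − 15 = -60.480225
x = r cos θ + √(L² − h²) = 25.210100 + 253.895928 = 279.106029
dx/dθ = −r sin θ − h·r cos θ/√(L² − h²) (θ in radians; h = -60.480225) = 51.485491

x = 279.1060, dx/dθ = 51.4855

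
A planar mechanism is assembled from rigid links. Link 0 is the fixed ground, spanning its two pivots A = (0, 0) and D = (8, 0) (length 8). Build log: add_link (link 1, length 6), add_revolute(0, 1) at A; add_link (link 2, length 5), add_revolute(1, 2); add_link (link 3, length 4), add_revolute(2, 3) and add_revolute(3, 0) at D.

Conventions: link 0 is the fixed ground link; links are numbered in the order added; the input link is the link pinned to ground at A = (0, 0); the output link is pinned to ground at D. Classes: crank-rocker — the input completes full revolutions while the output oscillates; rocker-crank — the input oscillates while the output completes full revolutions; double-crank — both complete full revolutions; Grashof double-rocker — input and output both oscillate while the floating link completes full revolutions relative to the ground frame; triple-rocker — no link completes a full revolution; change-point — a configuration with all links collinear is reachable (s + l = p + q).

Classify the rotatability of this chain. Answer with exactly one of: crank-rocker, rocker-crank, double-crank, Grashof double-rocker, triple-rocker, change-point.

lengths: ground=8, input=6, coupler=5, output=4
sorted: s=4 (shortest), l=8 (longest), p+q=11
s + l = 12 vs p + q = 11
s + l > p + q → non-Grashof → no link fully rotates → triple-rocker

triple-rocker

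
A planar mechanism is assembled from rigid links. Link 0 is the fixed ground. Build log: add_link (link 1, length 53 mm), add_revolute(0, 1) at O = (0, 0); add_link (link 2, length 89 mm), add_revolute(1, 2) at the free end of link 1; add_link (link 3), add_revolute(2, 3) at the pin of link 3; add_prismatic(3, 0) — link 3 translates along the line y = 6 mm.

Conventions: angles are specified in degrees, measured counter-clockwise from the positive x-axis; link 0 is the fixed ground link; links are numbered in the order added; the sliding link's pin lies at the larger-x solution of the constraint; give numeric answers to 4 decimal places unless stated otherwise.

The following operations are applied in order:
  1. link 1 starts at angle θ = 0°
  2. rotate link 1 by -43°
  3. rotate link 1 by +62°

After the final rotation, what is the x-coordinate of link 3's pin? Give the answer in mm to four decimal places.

geometry: r = 53 mm, L = 89 mm, e = 6 mm; θ starts at 0°
rotate link 1 by -43°: θ ← 0° -43° = -43°
rotate link 1 by +62°: θ ← -43° +62° = 19°
crank pin P = (r cos θ, r sin θ) = (50.112485, 17.255112)
h = r sin θ − e = 17.255112 − 6 = 11.255112
x = r cos θ + √(L² − h²) = 50.112485 + 88.285460 = 138.397945

138.3979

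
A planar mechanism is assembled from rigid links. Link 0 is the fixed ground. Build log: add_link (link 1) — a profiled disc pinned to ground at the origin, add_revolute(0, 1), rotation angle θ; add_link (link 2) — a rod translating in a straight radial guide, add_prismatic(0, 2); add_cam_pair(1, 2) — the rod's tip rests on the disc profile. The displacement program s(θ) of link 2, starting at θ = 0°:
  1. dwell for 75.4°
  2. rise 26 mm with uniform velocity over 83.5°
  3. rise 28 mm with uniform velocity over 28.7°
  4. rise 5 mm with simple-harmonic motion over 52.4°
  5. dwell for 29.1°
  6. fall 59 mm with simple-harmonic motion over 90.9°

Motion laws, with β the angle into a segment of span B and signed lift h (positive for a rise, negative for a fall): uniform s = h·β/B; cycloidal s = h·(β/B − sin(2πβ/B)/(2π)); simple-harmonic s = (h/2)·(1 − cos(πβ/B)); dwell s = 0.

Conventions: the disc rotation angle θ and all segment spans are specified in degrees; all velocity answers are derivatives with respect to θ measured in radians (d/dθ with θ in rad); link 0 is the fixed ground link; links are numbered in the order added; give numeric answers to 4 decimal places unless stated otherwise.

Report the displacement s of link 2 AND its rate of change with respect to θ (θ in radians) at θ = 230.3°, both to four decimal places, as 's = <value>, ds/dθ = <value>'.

seg 1 [0°–75.4°] dwell: s stays 0.0000
seg 2 [75.4°–158.9°] uniform, h=26: full span → s += 26 → s = 26.0000
seg 3 [158.9°–187.6°] uniform, h=28: full span → s += 28 → s = 54.0000
seg 4 [187.6°–240°] simple-harmonic, h=5: θ=230.3° here. β=42.7, B=52.4. 5/2·(1 − cos(π·0.8149)) = 4.5890 → s = 58.5890
velocity in seg [187.6°–240°] (simple-harmonic), θ in radians: β = 42.7° = 0.7453 rad, B = 52.4° = 0.9146 rad; ds/dθ = (πh/(2B)) sin(πβ/B) = (π·5/(2·0.9146)) sin(π·0.8149) = 4.717472 mm/rad

s = 58.5890, ds/dθ = 4.7175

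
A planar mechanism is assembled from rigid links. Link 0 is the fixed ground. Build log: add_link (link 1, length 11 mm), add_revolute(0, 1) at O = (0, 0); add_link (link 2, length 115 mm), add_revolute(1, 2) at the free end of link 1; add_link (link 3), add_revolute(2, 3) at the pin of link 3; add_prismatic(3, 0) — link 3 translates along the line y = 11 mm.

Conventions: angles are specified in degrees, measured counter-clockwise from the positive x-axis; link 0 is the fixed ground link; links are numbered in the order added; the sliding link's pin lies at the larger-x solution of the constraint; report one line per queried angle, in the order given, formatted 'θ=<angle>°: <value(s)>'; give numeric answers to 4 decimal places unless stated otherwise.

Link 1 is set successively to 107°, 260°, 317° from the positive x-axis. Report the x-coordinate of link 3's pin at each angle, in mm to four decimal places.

geometry: r = 11 mm, L = 115 mm, e = 11 mm
θ=107°: crank pin P = (r cos θ, r sin θ) = (-3.216089, 10.519352)
θ=107°: h = r sin θ − e = 10.519352 − 11 = -0.480648
θ=107°: x = r cos θ + √(L² − h²) = -3.216089 + 114.998996 = 111.782907
θ=260°: crank pin P = (r cos θ, r sin θ) = (-1.910130, -10.832885)
θ=260°: h = r sin θ − e = -10.832885 − 11 = -21.832885
θ=260°: x = r cos θ + √(L² − h²) = -1.910130 + 112.908481 = 110.998351
θ=317°: crank pin P = (r cos θ, r sin θ) = (8.044891, -7.501982)
θ=317°: h = r sin θ − e = -7.501982 − 11 = -18.501982
θ=317°: x = r cos θ + √(L² − h²) = 8.044891 + 113.501880 = 121.546770

θ=107°: 111.7829
θ=260°: 110.9984
θ=317°: 121.5468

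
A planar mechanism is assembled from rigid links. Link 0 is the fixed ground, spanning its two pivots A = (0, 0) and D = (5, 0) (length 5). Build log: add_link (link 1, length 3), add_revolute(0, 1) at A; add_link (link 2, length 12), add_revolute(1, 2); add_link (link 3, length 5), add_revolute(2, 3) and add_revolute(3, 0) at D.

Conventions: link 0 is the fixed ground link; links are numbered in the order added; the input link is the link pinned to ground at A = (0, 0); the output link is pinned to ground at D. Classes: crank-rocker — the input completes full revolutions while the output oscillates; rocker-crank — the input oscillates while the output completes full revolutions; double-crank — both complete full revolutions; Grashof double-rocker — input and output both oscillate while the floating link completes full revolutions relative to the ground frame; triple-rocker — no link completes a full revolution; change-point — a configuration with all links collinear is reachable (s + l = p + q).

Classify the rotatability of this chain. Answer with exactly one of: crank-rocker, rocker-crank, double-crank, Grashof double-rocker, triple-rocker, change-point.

lengths: ground=5, input=3, coupler=12, output=5
sorted: s=3 (shortest), l=12 (longest), p+q=10
s + l = 15 vs p + q = 10
s + l > p + q → non-Grashof → no link fully rotates → triple-rocker

triple-rocker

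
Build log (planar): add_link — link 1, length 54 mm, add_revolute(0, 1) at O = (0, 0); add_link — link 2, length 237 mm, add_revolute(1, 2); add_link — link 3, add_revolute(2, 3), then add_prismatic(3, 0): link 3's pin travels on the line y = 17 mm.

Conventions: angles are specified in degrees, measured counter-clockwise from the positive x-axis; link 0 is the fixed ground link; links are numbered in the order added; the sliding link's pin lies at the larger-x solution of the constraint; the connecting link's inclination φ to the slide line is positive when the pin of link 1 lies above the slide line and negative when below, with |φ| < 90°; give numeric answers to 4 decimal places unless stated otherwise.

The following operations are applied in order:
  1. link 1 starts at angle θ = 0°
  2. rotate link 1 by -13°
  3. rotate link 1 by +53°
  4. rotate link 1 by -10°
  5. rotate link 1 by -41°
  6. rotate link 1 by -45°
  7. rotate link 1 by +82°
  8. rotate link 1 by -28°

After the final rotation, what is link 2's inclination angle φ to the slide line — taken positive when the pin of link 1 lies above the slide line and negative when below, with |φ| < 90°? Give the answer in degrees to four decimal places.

geometry: r = 54 mm, L = 237 mm, e = 17 mm; θ starts at 0°
rotate link 1 by -13°: θ ← 0° -13° = -13°
rotate link 1 by +53°: θ ← -13° +53° = 40°
rotate link 1 by -10°: θ ← 40° -10° = 30°
rotate link 1 by -41°: θ ← 30° -41° = -11°
rotate link 1 by -45°: θ ← -11° -45° = -56°
rotate link 1 by +82°: θ ← -56° +82° = 26°
rotate link 1 by -28°: θ ← 26° -28° = -2°
h = r sin θ − e = -1.884573 − 17 = -18.884573
sin φ = h / L = -18.884573 / 237 = -0.07968174
φ = arcsin(-0.07968174) = -4.570272°

-4.5703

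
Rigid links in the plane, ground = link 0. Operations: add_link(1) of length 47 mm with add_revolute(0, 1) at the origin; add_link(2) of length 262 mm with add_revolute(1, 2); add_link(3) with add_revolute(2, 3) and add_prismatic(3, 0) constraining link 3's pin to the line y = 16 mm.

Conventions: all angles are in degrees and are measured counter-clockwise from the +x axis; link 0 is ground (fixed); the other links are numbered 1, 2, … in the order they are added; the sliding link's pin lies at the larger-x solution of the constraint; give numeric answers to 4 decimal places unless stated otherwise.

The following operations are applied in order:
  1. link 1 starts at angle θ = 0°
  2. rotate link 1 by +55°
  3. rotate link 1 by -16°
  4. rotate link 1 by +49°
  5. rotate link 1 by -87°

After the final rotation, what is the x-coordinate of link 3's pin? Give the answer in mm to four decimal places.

geometry: r = 47 mm, L = 262 mm, e = 16 mm; θ starts at 0°
rotate link 1 by +55°: θ ← 0° +55° = 55°
rotate link 1 by -16°: θ ← 55° -16° = 39°
rotate link 1 by +49°: θ ← 39° +49° = 88°
rotate link 1 by -87°: θ ← 88° -87° = 1°
crank pin P = (r cos θ, r sin θ) = (46.992842, 0.820263)
h = r sin θ − e = 0.820263 − 16 = -15.179737
x = r cos θ + √(L² − h²) = 46.992842 + 261.559889 = 308.552731

308.5527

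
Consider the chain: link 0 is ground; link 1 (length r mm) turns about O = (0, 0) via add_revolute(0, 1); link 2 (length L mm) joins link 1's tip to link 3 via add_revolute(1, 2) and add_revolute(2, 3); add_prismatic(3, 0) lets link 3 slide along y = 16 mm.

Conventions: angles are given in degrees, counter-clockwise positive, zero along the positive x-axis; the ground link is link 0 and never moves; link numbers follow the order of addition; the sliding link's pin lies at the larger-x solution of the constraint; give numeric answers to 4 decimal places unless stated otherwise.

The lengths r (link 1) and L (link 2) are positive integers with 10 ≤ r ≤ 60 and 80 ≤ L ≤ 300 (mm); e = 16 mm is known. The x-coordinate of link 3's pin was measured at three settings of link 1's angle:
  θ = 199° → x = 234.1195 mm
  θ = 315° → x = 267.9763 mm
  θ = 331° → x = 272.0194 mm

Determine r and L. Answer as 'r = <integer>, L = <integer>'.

constraint per measurement: (x − r cos θ)² + (r sin θ − e)² = L²
subtracting the θ₁ and θ₂ equations cancels the r² and L² terms:
r = (x₁² − x₂²) / (2[(x₁cos θ₁ + e sin θ₁) − (x₂cos θ₂ + e sin θ₂)]) = 20.9999 → r = 21
L² = (x₁ − r cos θ₁)² + (r sin θ₁ − e)² = 65025.0242 → L = 255.0000 → L = 255
check at θ₃=331°: x = 272.0194 (printed 272.0194) ✓

r = 21, L = 255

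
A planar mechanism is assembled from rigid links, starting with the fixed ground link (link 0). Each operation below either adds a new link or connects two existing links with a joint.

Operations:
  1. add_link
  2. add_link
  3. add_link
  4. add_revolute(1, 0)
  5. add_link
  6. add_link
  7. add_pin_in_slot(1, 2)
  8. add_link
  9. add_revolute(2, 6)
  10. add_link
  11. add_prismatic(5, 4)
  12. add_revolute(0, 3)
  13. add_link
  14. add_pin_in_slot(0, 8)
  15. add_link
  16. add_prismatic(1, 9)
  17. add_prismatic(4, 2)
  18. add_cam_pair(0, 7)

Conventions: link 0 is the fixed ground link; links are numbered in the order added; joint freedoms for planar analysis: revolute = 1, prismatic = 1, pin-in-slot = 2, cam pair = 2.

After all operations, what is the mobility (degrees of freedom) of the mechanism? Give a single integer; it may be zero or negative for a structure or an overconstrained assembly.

link 0 = ground. State L|J1|J2 = 1|0|0
+link1  2|0|0
+link2  3|0|0
+link3  4|0|0
R(1,0) f=1→J1  4|1|0
+link4  5|1|0
+link5  6|1|0
PS(1,2) f=2→J2  6|1|1
+link6  7|1|1
R(2,6) f=1→J1  7|2|1
+link7  8|2|1
P(5,4) f=1→J1  8|3|1
R(0,3) f=1→J1  8|4|1
+link8  9|4|1
PS(0,8) f=2→J2  9|4|2
+link9  10|4|2
P(1,9) f=1→J1  10|5|2
P(4,2) f=1→J1  10|6|2
C(0,7) f=2→J2  10|6|3
M = 3(10−1)−2·6−3 = 27−12−3 = 12

M = 12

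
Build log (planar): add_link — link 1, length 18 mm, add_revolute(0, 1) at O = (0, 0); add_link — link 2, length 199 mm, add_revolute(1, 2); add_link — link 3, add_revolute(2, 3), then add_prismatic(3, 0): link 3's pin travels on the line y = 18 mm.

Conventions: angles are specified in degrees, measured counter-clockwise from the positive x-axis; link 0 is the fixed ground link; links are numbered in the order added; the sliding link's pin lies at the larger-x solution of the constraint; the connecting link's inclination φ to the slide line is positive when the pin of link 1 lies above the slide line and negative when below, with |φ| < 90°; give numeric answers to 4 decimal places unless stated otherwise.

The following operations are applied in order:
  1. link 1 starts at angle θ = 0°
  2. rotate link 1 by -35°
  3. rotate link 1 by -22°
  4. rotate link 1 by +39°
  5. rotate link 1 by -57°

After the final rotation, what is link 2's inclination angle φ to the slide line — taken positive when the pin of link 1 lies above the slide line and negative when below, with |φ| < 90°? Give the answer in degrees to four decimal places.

geometry: r = 18 mm, L = 199 mm, e = 18 mm; θ starts at 0°
rotate link 1 by -35°: θ ← 0° -35° = -35°
rotate link 1 by -22°: θ ← -35° -22° = -57°
rotate link 1 by +39°: θ ← -57° +39° = -18°
rotate link 1 by -57°: θ ← -18° -57° = -75°
h = r sin θ − e = -17.386665 − 18 = -35.386665
sin φ = h / L = -35.386665 / 199 = -0.17782244
φ = arcsin(-0.17782244) = -10.242949°

-10.2429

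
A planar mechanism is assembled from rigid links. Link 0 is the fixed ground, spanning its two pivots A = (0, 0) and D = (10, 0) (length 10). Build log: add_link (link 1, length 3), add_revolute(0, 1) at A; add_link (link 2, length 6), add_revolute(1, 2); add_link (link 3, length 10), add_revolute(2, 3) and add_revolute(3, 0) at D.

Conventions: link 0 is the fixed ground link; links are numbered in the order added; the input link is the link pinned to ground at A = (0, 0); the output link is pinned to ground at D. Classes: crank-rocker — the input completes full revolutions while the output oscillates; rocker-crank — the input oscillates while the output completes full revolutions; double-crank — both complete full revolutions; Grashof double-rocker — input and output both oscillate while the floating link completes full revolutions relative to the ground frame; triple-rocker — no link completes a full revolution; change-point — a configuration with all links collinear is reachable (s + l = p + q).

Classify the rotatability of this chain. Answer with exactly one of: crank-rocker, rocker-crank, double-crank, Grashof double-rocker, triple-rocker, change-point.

lengths: ground=10, input=3, coupler=6, output=10
sorted: s=3 (shortest), l=10 (longest), p+q=16
s + l = 13 vs p + q = 16
s + l < p + q (Grashof) with shortest = input link → crank-rocker

crank-rocker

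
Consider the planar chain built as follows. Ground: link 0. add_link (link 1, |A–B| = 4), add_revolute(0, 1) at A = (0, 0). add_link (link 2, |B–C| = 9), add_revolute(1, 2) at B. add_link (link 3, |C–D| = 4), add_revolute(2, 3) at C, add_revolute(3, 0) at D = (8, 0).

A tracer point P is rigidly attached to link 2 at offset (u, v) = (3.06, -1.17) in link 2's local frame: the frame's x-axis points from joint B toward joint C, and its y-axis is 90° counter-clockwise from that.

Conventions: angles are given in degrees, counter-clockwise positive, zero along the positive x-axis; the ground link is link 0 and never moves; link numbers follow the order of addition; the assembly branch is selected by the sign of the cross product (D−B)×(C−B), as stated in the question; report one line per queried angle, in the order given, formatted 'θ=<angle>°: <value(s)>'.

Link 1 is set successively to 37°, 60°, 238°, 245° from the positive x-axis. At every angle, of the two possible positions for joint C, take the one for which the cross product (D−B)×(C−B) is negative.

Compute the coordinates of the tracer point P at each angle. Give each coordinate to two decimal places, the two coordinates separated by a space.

A=(0,0), D=(8.00,0)
θ=37°: B = A + 4.00·(cos37°, sin37°) = (3.1945, 2.4073)
θ=37°: |BD| = 5.3747
θ=37°: circle(B,9.00) ∩ circle(D,4.00): a=8.7342, h=2.1711
θ=37°:   candidates: C₊=(11.9761,0.4365) cross=11.669; C₋=(10.0313,-3.4458) cross=-11.669
θ=37°:   branch - wants cross < 0 → take C=(10.0313,-3.4458) (cross=-11.669)
θ=37°: ex = (C−B)/|BC| = (0.7596,-0.6503); ey = (0.6503,0.7596)
θ=37°: P = B + 3.06·ex + -1.17·ey = (4.7581,-0.4716)
θ=60°: B = A + 4.00·(cos60°, sin60°) = (2.0000, 3.4641)
θ=60°: |BD| = 6.9282
θ=60°: circle(B,9.00) ∩ circle(D,4.00): a=8.1551, h=3.8072
θ=60°:   candidates: C₊=(10.9661,2.6837) cross=26.377; C₋=(7.1589,-3.9106) cross=-26.377
θ=60°:   branch - wants cross < 0 → take C=(7.1589,-3.9106) (cross=-26.377)
θ=60°: ex = (C−B)/|BC| = (0.5732,-0.8194); ey = (0.8194,0.5732)
θ=60°: P = B + 3.06·ex + -1.17·ey = (2.7953,0.2861)
θ=238°: B = A + 4.00·(cos238°, sin238°) = (-2.1197, -3.3922)
θ=238°: |BD| = 10.6731
θ=238°: circle(B,9.00) ∩ circle(D,4.00): a=8.3816, h=3.2786
θ=238°:   candidates: C₊=(4.7853,2.3803) cross=34.992; C₋=(6.8693,-3.8369) cross=-34.992
θ=238°:   branch - wants cross < 0 → take C=(6.8693,-3.8369) (cross=-34.992)
θ=238°: ex = (C−B)/|BC| = (0.9988,-0.0494); ey = (0.0494,0.9988)
θ=238°: P = B + 3.06·ex + -1.17·ey = (0.8788,-4.7120)
θ=245°: B = A + 4.00·(cos245°, sin245°) = (-1.6905, -3.6252)
θ=245°: |BD| = 10.3464
θ=245°: circle(B,9.00) ∩ circle(D,4.00): a=8.3144, h=3.4454
θ=245°:   candidates: C₊=(4.8896,2.5150) cross=35.648; C₋=(7.3041,-3.9390) cross=-35.648
θ=245°:   branch - wants cross < 0 → take C=(7.3041,-3.9390) (cross=-35.648)
θ=245°: ex = (C−B)/|BC| = (0.9994,-0.0349); ey = (0.0349,0.9994)
θ=245°: P = B + 3.06·ex + -1.17·ey = (1.3269,-4.9012)

θ=37°: 4.76 -0.47
θ=60°: 2.80 0.29
θ=238°: 0.88 -4.71
θ=245°: 1.33 -4.90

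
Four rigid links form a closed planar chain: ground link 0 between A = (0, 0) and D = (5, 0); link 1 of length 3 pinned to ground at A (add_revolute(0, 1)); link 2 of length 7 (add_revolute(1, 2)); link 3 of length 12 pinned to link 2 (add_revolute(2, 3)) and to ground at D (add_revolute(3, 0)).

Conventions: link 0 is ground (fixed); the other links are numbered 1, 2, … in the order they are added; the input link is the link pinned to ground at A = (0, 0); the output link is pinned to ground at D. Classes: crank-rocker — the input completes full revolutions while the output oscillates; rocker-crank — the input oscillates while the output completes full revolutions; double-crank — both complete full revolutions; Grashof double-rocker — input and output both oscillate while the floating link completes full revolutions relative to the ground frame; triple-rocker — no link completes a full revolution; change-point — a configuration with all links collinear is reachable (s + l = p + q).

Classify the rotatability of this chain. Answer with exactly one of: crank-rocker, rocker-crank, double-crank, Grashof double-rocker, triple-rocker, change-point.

lengths: ground=5, input=3, coupler=7, output=12
sorted: s=3 (shortest), l=12 (longest), p+q=12
s + l = 15 vs p + q = 12
s + l > p + q → non-Grashof → no link fully rotates → triple-rocker

triple-rocker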